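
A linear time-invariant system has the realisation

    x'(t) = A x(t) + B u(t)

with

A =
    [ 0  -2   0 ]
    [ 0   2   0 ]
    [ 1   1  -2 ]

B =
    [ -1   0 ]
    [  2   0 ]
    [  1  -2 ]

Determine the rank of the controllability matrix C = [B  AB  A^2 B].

AB = [[-4, 0], [4, 0], [-1, 4]]
A^2B = [[-8, 0], [8, 0], [2, -8]]
Controllability matrix C = [B  AB  A^2B] = [[-1, 0, -4, 0, -8, 0], [2, 0, 4, 0, 8, 0], [1, -2, -1, 4, 2, -8]]
Take the 3×3 submatrix of C formed by columns 1, 2, 3: [[-1, 0, -4], [2, 0, 4], [1, -2, -1]]. Its determinant is (-1)·(0·(-1) - 4·(-2)) - 0·(2·(-1) - 4·1) + (-4)·(2·(-2) - 0·1) = (-1)·8 - 0·(-6) + (-4)·(-4) = 8 ≠ 0.
So rank(C) ≥ 3; since C has 3 rows, rank(C) = 3.
rank(C) = 3 = n, so the pair (A, B) is completely controllable.

3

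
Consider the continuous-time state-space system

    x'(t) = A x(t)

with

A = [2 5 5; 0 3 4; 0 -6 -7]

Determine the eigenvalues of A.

det(sI - A) = s^3 - (tr A)s^2 + (M11 + M22 + M33)s - det A, where Mii is the 2×2 principal minor of A obtained by deleting row i and column i.
tr A = 2 + 3 + (-7) = -2; M11 = 3·(-7) - 4·(-6) = -21 - (-24) = 3; M22 = 2·(-7) - 5·0 = -14 - 0 = -14; M33 = 2·3 - 5·0 = 6 - 0 = 6; sum of minors = -5.
det A = 2·(3·(-7) - 4·(-6)) - 5·(0·(-7) - 4·0) + 5·(0·(-6) - 3·0) = 2·3 - 5·0 + 5·0 = 6.
So p(s) = det(sI - A) = s^3 + 2s^2 - 5s - 6.
Rational-root test: any integer root divides -6. Testing small divisors, s = -1 works: p(-1) = -1 + 2 + 5 + (-6) = 0, so (s + 1) is a factor.
Dividing, p(s) = (s + 1)(s^2 + s - 6).
Factor s^2 + s - 6: two numbers with sum -1 and product -6 are 2 and -3, so s^2 + s - 6 = (s - 2)(s + 3).
Hence p(s) = (s - 2) (s + 1) (s + 3), with roots -3, -1, 2.
At least one eigenvalue has non-negative real part, so the system is not asymptotically stable.

-3, -1, 2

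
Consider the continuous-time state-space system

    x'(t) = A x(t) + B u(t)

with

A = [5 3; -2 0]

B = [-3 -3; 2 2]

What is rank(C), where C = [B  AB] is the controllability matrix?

AB = [[-9, -9], [6, 6]]
Controllability matrix C = [B  AB] = [[-3, -3, -9, -9], [2, 2, 6, 6]]
Every column of C is a scalar multiple of column 1 = [-3, 2] (multipliers 1, 1, 3, 3), so the columns span a one-dimensional space.
C ≠ 0, hence rank(C) = 1.
rank(C) = 1 < n = 2, so the pair (A, B) is not completely controllable.

1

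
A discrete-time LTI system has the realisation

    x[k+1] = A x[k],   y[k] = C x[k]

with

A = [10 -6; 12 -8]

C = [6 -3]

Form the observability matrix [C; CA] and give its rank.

CA = [[24, -12]]
Observability matrix O = [C; CA] = [[6, -3], [24, -12]]
Every row of O is a scalar multiple of row 1 = [6, -3] (multipliers 1, 4), so the rows span a one-dimensional space.
O ≠ 0, hence rank(O) = 1.
rank(O) = 1 < n = 2, so the pair (A, C) is not completely observable.

1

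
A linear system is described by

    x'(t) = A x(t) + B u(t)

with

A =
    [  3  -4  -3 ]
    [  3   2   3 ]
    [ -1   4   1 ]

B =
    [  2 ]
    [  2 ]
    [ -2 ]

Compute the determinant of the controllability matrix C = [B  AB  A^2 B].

AB = [[4], [4], [4]]
A^2B = [[-16], [32], [16]]
Controllability matrix C = [B  AB  A^2B] = [[2, 4, -16], [2, 4, 32], [-2, 4, 16]]
Expanding along the first row, det(C) = 2·(4·16 - 32·4) - 4·(2·16 - 32·(-2)) + (-16)·(2·4 - 4·(-2)) = 2·(-64) - 4·96 + (-16)·16 = -768
Since det(C) ≠ 0, rank(C) = 3 and the system is completely controllable.

-768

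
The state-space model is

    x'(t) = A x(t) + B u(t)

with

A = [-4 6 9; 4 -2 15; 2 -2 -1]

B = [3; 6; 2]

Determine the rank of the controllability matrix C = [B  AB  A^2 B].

2

AB = [[42], [30], [-8]]
A^2B = [[-60], [-12], [32]]
Controllability matrix C = [B  AB  A^2B] = [[3, 42, -60], [6, 30, -12], [2, -8, 32]]
The rows r1, r2, r3 of C are linearly dependent: 2·r1 - 2·r2 + 3·r3 = 0 (check each entry), so rank(C) ≤ 2.
The 2×2 minor from rows 1, 2, columns 1, 2 is 3·30 - 42·6 = 90 - 252 = -162 ≠ 0, so rank(C) = 2.
rank(C) = 2 < n = 3, so the pair (A, B) is not completely controllable.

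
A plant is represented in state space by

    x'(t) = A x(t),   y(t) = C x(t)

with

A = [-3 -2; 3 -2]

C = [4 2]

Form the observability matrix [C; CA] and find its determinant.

-36

CA = [[-6, -12]]
Observability matrix O = [C; CA] = [[4, 2], [-6, -12]]
det(O) = 4·(-12) - 2·(-6) = -48 - (-12) = -36
Since det(O) ≠ 0, rank(O) = 2 and the system is completely observable.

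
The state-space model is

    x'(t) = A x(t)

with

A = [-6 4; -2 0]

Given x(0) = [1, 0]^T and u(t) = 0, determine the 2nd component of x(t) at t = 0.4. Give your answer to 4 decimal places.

-0.2474

det(sI - A) = s^2 - (tr A)s + det A, with tr A = (-6) + 0 = -6 and det A = (-6)·0 - 4·(-2) = 0 - (-8) = 8.
So p(s) = det(sI - A) = s^2 + 6s + 8.
Factor s^2 + 6s + 8: two numbers with sum -6 and product 8 are -2 and -4, so s^2 + 6s + 8 = (s + 2)(s + 4).
Hence p(s) = (s + 2) (s + 4), with roots -4, -2.
The eigenvalues -4, -2 are distinct and real, so A is diagonalisable and x(t) = e^{At} x(0) = V diag(e^{λ_i t}) V^{-1} x(0), where the columns of V are the eigenvectors.
λ = -4: A - (-4)I = [[-2, 4], [-2, 4]]. Row 1 gives (-2)·v1 + 4·v2 = 0, so take v_1 = [-2, -1]^T.
λ = -2: A - (-2)I = [[-4, 4], [-2, 2]]. Row 1 gives (-4)·v1 + 4·v2 = 0, so take v_2 = [1, 1]^T.
V = [v_1 v_2] = [[-2, 1], [-1, 1]] has det V = -1, so V^{-1} = adj(V)/det V = [[-1, 1], [-1, 2]].
Modal coordinates z(0) = V^{-1} x(0): (-1)·1 + 1·0 = -1; (-1)·1 + 2·0 = -1; so z(0) = [-1, -1]^T.
x_2(t) = Σ_i (v_i)_2 · z_i(0) · e^{λ_i t} (row 2 of V times the modal terms).
x_2(0.4) = (-1)·(-1)·e^{-4·0.4} + 1·(-1)·e^{-2·0.4} = 1·0.201897 + (-1)·0.449329 = -0.2474.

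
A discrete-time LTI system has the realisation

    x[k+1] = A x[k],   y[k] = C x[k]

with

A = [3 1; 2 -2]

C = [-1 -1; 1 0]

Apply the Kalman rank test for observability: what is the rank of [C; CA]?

CA = [[-5, 1], [3, 1]]
Observability matrix O = [C; CA] = [[-1, -1], [1, 0], [-5, 1], [3, 1]]
Take the 2×2 submatrix of O formed by rows 1, 2: [[-1, -1], [1, 0]]. Its determinant is (-1)·0 - (-1)·1 = 0 - (-1) = 1 ≠ 0.
So rank(O) ≥ 2; since O has 2 columns, rank(O) = 2.
rank(O) = 2 = n, so the pair (A, C) is completely observable.

2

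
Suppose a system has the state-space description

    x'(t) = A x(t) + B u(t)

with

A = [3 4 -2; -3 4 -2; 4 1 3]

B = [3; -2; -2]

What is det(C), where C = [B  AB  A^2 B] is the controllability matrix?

2629

AB = [[5], [-13], [4]]
A^2B = [[-45], [-75], [19]]
Controllability matrix C = [B  AB  A^2B] = [[3, 5, -45], [-2, -13, -75], [-2, 4, 19]]
Expanding along the first row, det(C) = 3·((-13)·19 - (-75)·4) - 5·((-2)·19 - (-75)·(-2)) + (-45)·((-2)·4 - (-13)·(-2)) = 3·53 - 5·(-188) + (-45)·(-34) = 2629
Since det(C) ≠ 0, rank(C) = 3 and the system is completely controllable.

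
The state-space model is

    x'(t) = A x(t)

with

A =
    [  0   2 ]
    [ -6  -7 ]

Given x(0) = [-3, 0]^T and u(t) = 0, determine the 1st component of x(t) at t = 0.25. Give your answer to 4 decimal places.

det(sI - A) = s^2 - (tr A)s + det A, with tr A = 0 + (-7) = -7 and det A = 0·(-7) - 2·(-6) = 0 - (-12) = 12.
So p(s) = det(sI - A) = s^2 + 7s + 12.
Factor s^2 + 7s + 12: two numbers with sum -7 and product 12 are -3 and -4, so s^2 + 7s + 12 = (s + 3)(s + 4).
Hence p(s) = (s + 3) (s + 4), with roots -4, -3.
The eigenvalues -4, -3 are distinct and real, so A is diagonalisable and x(t) = e^{At} x(0) = V diag(e^{λ_i t}) V^{-1} x(0), where the columns of V are the eigenvectors.
λ = -4: A - (-4)I = [[4, 2], [-6, -3]]. Row 1 gives 4·v1 + 2·v2 = 0, so take v_1 = [1, -2]^T.
λ = -3: A - (-3)I = [[3, 2], [-6, -4]]. Row 1 gives 3·v1 + 2·v2 = 0, so take v_2 = [-2, 3]^T.
V = [v_1 v_2] = [[1, -2], [-2, 3]] has det V = -1, so V^{-1} = adj(V)/det V = [[-3, -2], [-2, -1]].
Modal coordinates z(0) = V^{-1} x(0): (-3)·(-3) + (-2)·0 = 9; (-2)·(-3) + (-1)·0 = 6; so z(0) = [9, 6]^T.
x_1(t) = Σ_i (v_i)_1 · z_i(0) · e^{λ_i t} (row 1 of V times the modal terms).
x_1(0.25) = 1·9·e^{-4·0.25} + (-2)·6·e^{-3·0.25} = 9·0.367879 + (-12)·0.472367 = -2.3575.

-2.3575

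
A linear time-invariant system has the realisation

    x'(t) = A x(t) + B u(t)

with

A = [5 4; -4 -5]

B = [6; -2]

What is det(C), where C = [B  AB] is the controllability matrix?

-40

AB = [[22], [-14]]
Controllability matrix C = [B  AB] = [[6, 22], [-2, -14]]
det(C) = 6·(-14) - 22·(-2) = -84 - (-44) = -40
Since det(C) ≠ 0, rank(C) = 2 and the system is completely controllable.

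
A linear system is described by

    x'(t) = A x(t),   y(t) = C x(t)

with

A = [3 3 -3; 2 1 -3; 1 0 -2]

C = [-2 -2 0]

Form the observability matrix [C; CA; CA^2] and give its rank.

3

CA = [[-10, -8, 12]]
CA^2 = [[-34, -38, 30]]
Observability matrix O = [C; CA; CA^2] = [[-2, -2, 0], [-10, -8, 12], [-34, -38, 30]]
det(O) = (-2)·((-8)·30 - 12·(-38)) - (-2)·((-10)·30 - 12·(-34)) + 0·((-10)·(-38) - (-8)·(-34)) = (-2)·216 - (-2)·108 + 0·108 = -216 ≠ 0, so rank(O) = 3.
rank(O) = 3 = n, so the pair (A, C) is completely observable.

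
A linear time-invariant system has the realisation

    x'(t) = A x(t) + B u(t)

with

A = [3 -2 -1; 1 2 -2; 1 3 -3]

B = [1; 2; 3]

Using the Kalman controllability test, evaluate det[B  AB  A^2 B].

21

AB = [[-4], [-1], [-2]]
A^2B = [[-8], [-2], [-1]]
Controllability matrix C = [B  AB  A^2B] = [[1, -4, -8], [2, -1, -2], [3, -2, -1]]
Expanding along the first row, det(C) = 1·((-1)·(-1) - (-2)·(-2)) - (-4)·(2·(-1) - (-2)·3) + (-8)·(2·(-2) - (-1)·3) = 1·(-3) - (-4)·4 + (-8)·(-1) = 21
Since det(C) ≠ 0, rank(C) = 3 and the system is completely controllable.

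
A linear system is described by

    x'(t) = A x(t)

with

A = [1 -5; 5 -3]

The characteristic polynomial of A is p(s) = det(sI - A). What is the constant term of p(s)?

22

For a 2×2 matrix, det(sI - A) = s^2 - (tr A)s + det A.
tr A = -2, det A = 22.
So p(s) = s^2 + 2s + 22.
The constant term is 22.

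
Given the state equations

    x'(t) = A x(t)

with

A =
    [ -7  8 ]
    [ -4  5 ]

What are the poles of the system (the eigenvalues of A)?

det(sI - A) = s^2 - (tr A)s + det A, with tr A = (-7) + 5 = -2 and det A = (-7)·5 - 8·(-4) = -35 - (-32) = -3.
So p(s) = det(sI - A) = s^2 + 2s - 3.
Factor s^2 + 2s - 3: two numbers with sum -2 and product -3 are 1 and -3, so s^2 + 2s - 3 = (s - 1)(s + 3).
Hence p(s) = (s - 1) (s + 3), with roots -3, 1.
At least one eigenvalue has non-negative real part, so the system is not asymptotically stable.

-3, 1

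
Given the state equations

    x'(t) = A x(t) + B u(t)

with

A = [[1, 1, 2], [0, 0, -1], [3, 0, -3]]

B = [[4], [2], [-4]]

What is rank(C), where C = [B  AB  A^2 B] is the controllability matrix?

3

AB = [[-2], [4], [24]]
A^2B = [[50], [-24], [-78]]
Controllability matrix C = [B  AB  A^2B] = [[4, -2, 50], [2, 4, -24], [-4, 24, -78]]
det(C) = 4·(4·(-78) - (-24)·24) - (-2)·(2·(-78) - (-24)·(-4)) + 50·(2·24 - 4·(-4)) = 4·264 - (-2)·(-252) + 50·64 = 3752 ≠ 0, so rank(C) = 3.
rank(C) = 3 = n, so the pair (A, B) is completely controllable.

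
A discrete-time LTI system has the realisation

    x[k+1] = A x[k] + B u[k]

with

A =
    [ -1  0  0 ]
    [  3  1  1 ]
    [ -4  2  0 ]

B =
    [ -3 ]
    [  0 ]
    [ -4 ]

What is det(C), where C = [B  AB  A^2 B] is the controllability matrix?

-1134

AB = [[3], [-13], [12]]
A^2B = [[-3], [8], [-38]]
Controllability matrix C = [B  AB  A^2B] = [[-3, 3, -3], [0, -13, 8], [-4, 12, -38]]
Expanding along the first row, det(C) = (-3)·((-13)·(-38) - 8·12) - 3·(0·(-38) - 8·(-4)) + (-3)·(0·12 - (-13)·(-4)) = (-3)·398 - 3·32 + (-3)·(-52) = -1134
Since det(C) ≠ 0, rank(C) = 3 and the system is completely controllable.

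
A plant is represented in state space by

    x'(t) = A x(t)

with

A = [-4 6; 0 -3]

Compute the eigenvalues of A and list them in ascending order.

-4, -3

det(sI - A) = s^2 - (tr A)s + det A, with tr A = (-4) + (-3) = -7 and det A = (-4)·(-3) - 6·0 = 12 - 0 = 12.
So p(s) = det(sI - A) = s^2 + 7s + 12.
Factor s^2 + 7s + 12: two numbers with sum -7 and product 12 are -3 and -4, so s^2 + 7s + 12 = (s + 3)(s + 4).
Hence p(s) = (s + 3) (s + 4), with roots -4, -3.
All eigenvalues have negative real part, so the system is asymptotically stable.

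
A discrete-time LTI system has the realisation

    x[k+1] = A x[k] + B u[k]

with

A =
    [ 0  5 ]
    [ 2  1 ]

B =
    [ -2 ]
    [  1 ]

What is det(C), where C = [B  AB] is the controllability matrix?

AB = [[5], [-3]]
Controllability matrix C = [B  AB] = [[-2, 5], [1, -3]]
det(C) = (-2)·(-3) - 5·1 = 6 - 5 = 1
Since det(C) ≠ 0, rank(C) = 2 and the system is completely controllable.

1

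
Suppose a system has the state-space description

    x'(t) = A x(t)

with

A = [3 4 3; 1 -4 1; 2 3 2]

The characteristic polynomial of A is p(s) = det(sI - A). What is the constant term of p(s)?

0

Expand det(sI - A) for the 3×3 matrix.
p(s) = s^3 - s^2 - 27s.
(Check: constant term = det(-A) = (-1)^3 det A = 0; coefficient of s^2 = -tr A = -1.)
The constant term is 0.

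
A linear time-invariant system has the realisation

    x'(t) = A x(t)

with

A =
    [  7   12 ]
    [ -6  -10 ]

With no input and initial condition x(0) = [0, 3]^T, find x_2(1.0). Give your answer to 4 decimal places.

det(sI - A) = s^2 - (tr A)s + det A, with tr A = 7 + (-10) = -3 and det A = 7·(-10) - 12·(-6) = -70 - (-72) = 2.
So p(s) = det(sI - A) = s^2 + 3s + 2.
Factor s^2 + 3s + 2: two numbers with sum -3 and product 2 are -1 and -2, so s^2 + 3s + 2 = (s + 1)(s + 2).
Hence p(s) = (s + 1) (s + 2), with roots -2, -1.
The eigenvalues -2, -1 are distinct and real, so A is diagonalisable and x(t) = e^{At} x(0) = V diag(e^{λ_i t}) V^{-1} x(0), where the columns of V are the eigenvectors.
λ = -2: A - (-2)I = [[9, 12], [-6, -8]]. Row 1 gives 9·v1 + 12·v2 = 0, so take v_1 = [-4, 3]^T.
λ = -1: A - (-1)I = [[8, 12], [-6, -9]]. Row 1 gives 8·v1 + 12·v2 = 0, so take v_2 = [3, -2]^T.
V = [v_1 v_2] = [[-4, 3], [3, -2]] has det V = -1, so V^{-1} = adj(V)/det V = [[2, 3], [3, 4]].
Modal coordinates z(0) = V^{-1} x(0): 2·0 + 3·3 = 9; 3·0 + 4·3 = 12; so z(0) = [9, 12]^T.
x_2(t) = Σ_i (v_i)_2 · z_i(0) · e^{λ_i t} (row 2 of V times the modal terms).
x_2(1.0) = 3·9·e^{-2·1.0} + (-2)·12·e^{-1·1.0} = 27·0.135335 + (-24)·0.367879 = -5.1751.

-5.1751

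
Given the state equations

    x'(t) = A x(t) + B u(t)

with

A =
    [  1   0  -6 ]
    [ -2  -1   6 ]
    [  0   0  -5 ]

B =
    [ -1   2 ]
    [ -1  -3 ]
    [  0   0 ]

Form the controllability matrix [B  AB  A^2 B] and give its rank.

AB = [[-1, 2], [3, -1], [0, 0]]
A^2B = [[-1, 2], [-1, -3], [0, 0]]
Controllability matrix C = [B  AB  A^2B] = [[-1, 2, -1, 2, -1, 2], [-1, -3, 3, -1, -1, -3], [0, 0, 0, 0, 0, 0]]
Row 3 of C is identically zero, so rank(C) ≤ 2.
The 2×2 minor from rows 1, 2, columns 1, 2 is (-1)·(-3) - 2·(-1) = 3 - (-2) = 5 ≠ 0, so rank(C) = 2.
rank(C) = 2 < n = 3, so the pair (A, B) is not completely controllable.

2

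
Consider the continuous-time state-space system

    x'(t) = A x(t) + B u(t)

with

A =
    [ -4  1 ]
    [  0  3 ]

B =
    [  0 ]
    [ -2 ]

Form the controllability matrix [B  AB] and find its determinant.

-4

AB = [[-2], [-6]]
Controllability matrix C = [B  AB] = [[0, -2], [-2, -6]]
det(C) = 0·(-6) - (-2)·(-2) = 0 - 4 = -4
Since det(C) ≠ 0, rank(C) = 2 and the system is completely controllable.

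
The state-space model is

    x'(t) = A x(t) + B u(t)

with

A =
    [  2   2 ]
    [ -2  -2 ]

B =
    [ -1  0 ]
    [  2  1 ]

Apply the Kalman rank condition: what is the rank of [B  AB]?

2

AB = [[2, 2], [-2, -2]]
Controllability matrix C = [B  AB] = [[-1, 0, 2, 2], [2, 1, -2, -2]]
Take the 2×2 submatrix of C formed by columns 1, 2: [[-1, 0], [2, 1]]. Its determinant is (-1)·1 - 0·2 = -1 - 0 = -1 ≠ 0.
So rank(C) ≥ 2; since C has 2 rows, rank(C) = 2.
rank(C) = 2 = n, so the pair (A, B) is completely controllable.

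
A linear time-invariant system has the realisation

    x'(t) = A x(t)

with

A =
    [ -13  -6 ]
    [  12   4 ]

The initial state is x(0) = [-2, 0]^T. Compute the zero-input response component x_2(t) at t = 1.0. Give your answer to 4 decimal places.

-0.2779

det(sI - A) = s^2 - (tr A)s + det A, with tr A = (-13) + 4 = -9 and det A = (-13)·4 - (-6)·12 = -52 - (-72) = 20.
So p(s) = det(sI - A) = s^2 + 9s + 20.
Factor s^2 + 9s + 20: two numbers with sum -9 and product 20 are -4 and -5, so s^2 + 9s + 20 = (s + 4)(s + 5).
Hence p(s) = (s + 4) (s + 5), with roots -5, -4.
The eigenvalues -5, -4 are distinct and real, so A is diagonalisable and x(t) = e^{At} x(0) = V diag(e^{λ_i t}) V^{-1} x(0), where the columns of V are the eigenvectors.
λ = -5: A - (-5)I = [[-8, -6], [12, 9]]. Row 1 gives (-8)·v1 + (-6)·v2 = 0, so take v_1 = [3, -4]^T.
λ = -4: A - (-4)I = [[-9, -6], [12, 8]]. Row 1 gives (-9)·v1 + (-6)·v2 = 0, so take v_2 = [2, -3]^T.
V = [v_1 v_2] = [[3, 2], [-4, -3]] has det V = -1, so V^{-1} = adj(V)/det V = [[3, 2], [-4, -3]].
Modal coordinates z(0) = V^{-1} x(0): 3·(-2) + 2·0 = -6; (-4)·(-2) + (-3)·0 = 8; so z(0) = [-6, 8]^T.
x_2(t) = Σ_i (v_i)_2 · z_i(0) · e^{λ_i t} (row 2 of V times the modal terms).
x_2(1.0) = (-4)·(-6)·e^{-5·1.0} + (-3)·8·e^{-4·1.0} = 24·0.006738 + (-24)·0.018316 = -0.2779.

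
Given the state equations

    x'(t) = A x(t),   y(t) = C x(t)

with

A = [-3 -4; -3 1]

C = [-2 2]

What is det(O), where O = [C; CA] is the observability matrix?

-20

CA = [[0, 10]]
Observability matrix O = [C; CA] = [[-2, 2], [0, 10]]
det(O) = (-2)·10 - 2·0 = -20 - 0 = -20
Since det(O) ≠ 0, rank(O) = 2 and the system is completely observable.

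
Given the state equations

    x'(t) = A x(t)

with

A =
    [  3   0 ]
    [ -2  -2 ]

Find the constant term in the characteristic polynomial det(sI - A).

For a 2×2 matrix, det(sI - A) = s^2 - (tr A)s + det A.
tr A = 1, det A = -6.
So p(s) = s^2 - s - 6.
The constant term is -6.

-6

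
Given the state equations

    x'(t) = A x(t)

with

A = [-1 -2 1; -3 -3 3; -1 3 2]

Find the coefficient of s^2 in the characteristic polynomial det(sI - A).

2

Expand det(sI - A) for the 3×3 matrix.
p(s) = s^3 + 2s^2 - 19s + 3.
(Check: constant term = det(-A) = (-1)^3 det A = 3; coefficient of s^2 = -tr A = 2.)
The coefficient of s^2 is 2.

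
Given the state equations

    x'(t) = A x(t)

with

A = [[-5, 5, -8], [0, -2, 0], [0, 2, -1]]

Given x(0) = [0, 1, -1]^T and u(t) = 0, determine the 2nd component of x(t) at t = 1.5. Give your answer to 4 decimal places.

det(sI - A) = s^3 - (tr A)s^2 + (M11 + M22 + M33)s - det A, where Mii is the 2×2 principal minor of A obtained by deleting row i and column i.
tr A = (-5) + (-2) + (-1) = -8; M11 = (-2)·(-1) - 0·2 = 2 - 0 = 2; M22 = (-5)·(-1) - (-8)·0 = 5 - 0 = 5; M33 = (-5)·(-2) - 5·0 = 10 - 0 = 10; sum of minors = 17.
det A = (-5)·((-2)·(-1) - 0·2) - 5·(0·(-1) - 0·0) + (-8)·(0·2 - (-2)·0) = (-5)·2 - 5·0 + (-8)·0 = -10.
So p(s) = det(sI - A) = s^3 + 8s^2 + 17s + 10.
Rational-root test: any integer root divides 10. Testing small divisors, s = -1 works: p(-1) = -1 + 8 + (-17) + 10 = 0, so (s + 1) is a factor.
Dividing, p(s) = (s + 1)(s^2 + 7s + 10).
Factor s^2 + 7s + 10: two numbers with sum -7 and product 10 are -2 and -5, so s^2 + 7s + 10 = (s + 2)(s + 5).
Hence p(s) = (s + 1) (s + 2) (s + 5), with roots -5, -2, -1.
The eigenvalues -5, -2, -1 are distinct and real, so A is diagonalisable and x(t) = e^{At} x(0) = V diag(e^{λ_i t}) V^{-1} x(0), where the columns of V are the eigenvectors.
λ = -5: A - (-5)I = [[0, 5, -8], [0, 3, 0], [0, 2, 4]]. v must be orthogonal to every row; (row 1) × (row 2) = [24, 0, 0], so take v_1 = [1, 0, 0]^T.
λ = -2: A - (-2)I = [[-3, 5, -8], [0, 0, 0], [0, 2, 1]]. v must be orthogonal to every row; (row 1) × (row 3) = [21, 3, -6], so take v_2 = [7, 1, -2]^T.
λ = -1: A - (-1)I = [[-4, 5, -8], [0, -1, 0], [0, 2, 0]]. v must be orthogonal to every row; (row 1) × (row 2) = [-8, 0, 4], so take v_3 = [-2, 0, 1]^T.
V = [v_1 v_2 v_3] = [[1, 7, -2], [0, 1, 0], [0, -2, 1]] has det V = 1, so V^{-1} = adj(V)/det V = [[1, -3, 2], [0, 1, 0], [0, 2, 1]].
Modal coordinates z(0) = V^{-1} x(0): 1·0 + (-3)·1 + 2·(-1) = -5; 0·0 + 1·1 + 0·(-1) = 1; 0·0 + 2·1 + 1·(-1) = 1; so z(0) = [-5, 1, 1]^T.
x_2(t) = Σ_i (v_i)_2 · z_i(0) · e^{λ_i t} (row 2 of V times the modal terms).
x_2(1.5) = 0·(-5)·e^{-5·1.5} + 1·1·e^{-2·1.5} + 0·1·e^{-1·1.5} = 0·0.000553 + 1·0.049787 + 0·0.223130 = 0.0498.

0.0498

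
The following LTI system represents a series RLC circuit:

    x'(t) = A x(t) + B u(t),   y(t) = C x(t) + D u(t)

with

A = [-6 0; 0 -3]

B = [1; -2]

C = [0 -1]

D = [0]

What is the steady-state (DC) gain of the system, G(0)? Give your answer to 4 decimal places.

0.6667

G(0) = C(-A)^{-1}B + D = -C A^{-1} B + D.
det A = 18, so A^{-1} = (1/18)·adj(A) = [[-1/6, 0], [0, -1/3]]
A^{-1} B = [-1/6, 2/3]^T
C A^{-1} B = -2/3
G(0) = D - C A^{-1} B = 0 - (-2/3) = 2/3 ≈ 0.6667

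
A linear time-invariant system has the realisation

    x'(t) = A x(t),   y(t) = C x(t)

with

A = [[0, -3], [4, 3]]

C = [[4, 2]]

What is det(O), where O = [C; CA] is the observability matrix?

CA = [[8, -6]]
Observability matrix O = [C; CA] = [[4, 2], [8, -6]]
det(O) = 4·(-6) - 2·8 = -24 - 16 = -40
Since det(O) ≠ 0, rank(O) = 2 and the system is completely observable.

-40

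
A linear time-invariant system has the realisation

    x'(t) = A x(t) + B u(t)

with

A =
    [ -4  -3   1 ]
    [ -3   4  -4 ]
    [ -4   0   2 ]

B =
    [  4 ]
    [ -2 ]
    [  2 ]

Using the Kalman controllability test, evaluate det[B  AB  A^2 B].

AB = [[-8], [-28], [-12]]
A^2B = [[104], [-40], [8]]
Controllability matrix C = [B  AB  A^2B] = [[4, -8, 104], [-2, -28, -40], [2, -12, 8]]
Expanding along the first row, det(C) = 4·((-28)·8 - (-40)·(-12)) - (-8)·((-2)·8 - (-40)·2) + 104·((-2)·(-12) - (-28)·2) = 4·(-704) - (-8)·64 + 104·80 = 6016
Since det(C) ≠ 0, rank(C) = 3 and the system is completely controllable.

6016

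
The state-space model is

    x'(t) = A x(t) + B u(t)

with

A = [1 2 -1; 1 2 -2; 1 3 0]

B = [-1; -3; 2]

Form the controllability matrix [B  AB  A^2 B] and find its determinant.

-112

AB = [[-9], [-11], [-10]]
A^2B = [[-21], [-11], [-42]]
Controllability matrix C = [B  AB  A^2B] = [[-1, -9, -21], [-3, -11, -11], [2, -10, -42]]
Expanding along the first row, det(C) = (-1)·((-11)·(-42) - (-11)·(-10)) - (-9)·((-3)·(-42) - (-11)·2) + (-21)·((-3)·(-10) - (-11)·2) = (-1)·352 - (-9)·148 + (-21)·52 = -112
Since det(C) ≠ 0, rank(C) = 3 and the system is completely controllable.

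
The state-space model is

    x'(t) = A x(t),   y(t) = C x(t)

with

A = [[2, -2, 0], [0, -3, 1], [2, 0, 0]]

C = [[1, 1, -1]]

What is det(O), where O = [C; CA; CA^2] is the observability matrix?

CA = [[0, -5, 1]]
CA^2 = [[2, 15, -5]]
Observability matrix O = [C; CA; CA^2] = [[1, 1, -1], [0, -5, 1], [2, 15, -5]]
Expanding along the first row, det(O) = 1·((-5)·(-5) - 1·15) - 1·(0·(-5) - 1·2) + (-1)·(0·15 - (-5)·2) = 1·10 - 1·(-2) + (-1)·10 = 2
Since det(O) ≠ 0, rank(O) = 3 and the system is completely observable.

2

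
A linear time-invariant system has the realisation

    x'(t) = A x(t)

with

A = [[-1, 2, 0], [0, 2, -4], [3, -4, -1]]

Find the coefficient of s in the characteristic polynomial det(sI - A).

Expand det(sI - A) for the 3×3 matrix.
p(s) = s^3 - 19s + 6.
(Check: constant term = det(-A) = (-1)^3 det A = 6; coefficient of s^2 = -tr A = 0.)
The coefficient of s is -19.

-19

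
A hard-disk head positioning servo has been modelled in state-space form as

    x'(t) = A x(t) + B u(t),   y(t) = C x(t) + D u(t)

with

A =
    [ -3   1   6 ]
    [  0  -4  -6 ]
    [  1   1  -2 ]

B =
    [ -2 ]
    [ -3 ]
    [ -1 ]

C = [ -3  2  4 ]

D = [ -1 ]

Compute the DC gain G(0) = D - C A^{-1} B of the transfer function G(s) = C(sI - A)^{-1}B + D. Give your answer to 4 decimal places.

G(0) = C(-A)^{-1}B + D = -C A^{-1} B + D.
det A = -24, so A^{-1} = (1/-24)·adj(A) = [[-7/12, -1/3, -3/4], [1/4, 0, 3/4], [-1/6, -1/6, -1/2]]
A^{-1} B = [35/12, -5/4, 4/3]^T
C A^{-1} B = -71/12
G(0) = D - C A^{-1} B = -1 - (-71/12) = 59/12 ≈ 4.9167

4.9167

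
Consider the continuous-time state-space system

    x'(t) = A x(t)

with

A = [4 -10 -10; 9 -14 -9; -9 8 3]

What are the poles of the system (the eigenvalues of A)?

det(sI - A) = s^3 - (tr A)s^2 + (M11 + M22 + M33)s - det A, where Mii is the 2×2 principal minor of A obtained by deleting row i and column i.
tr A = 4 + (-14) + 3 = -7; M11 = (-14)·3 - (-9)·8 = -42 - (-72) = 30; M22 = 4·3 - (-10)·(-9) = 12 - 90 = -78; M33 = 4·(-14) - (-10)·9 = -56 - (-90) = 34; sum of minors = -14.
det A = 4·((-14)·3 - (-9)·8) - (-10)·(9·3 - (-9)·(-9)) + (-10)·(9·8 - (-14)·(-9)) = 4·30 - (-10)·(-54) + (-10)·(-54) = 120.
So p(s) = det(sI - A) = s^3 + 7s^2 - 14s - 120.
Rational-root test: any integer root divides -120. Testing small divisors, s = 4 works: p(4) = 64 + 112 + (-56) + (-120) = 0, so (s - 4) is a factor.
Dividing, p(s) = (s - 4)(s^2 + 11s + 30).
Factor s^2 + 11s + 30: two numbers with sum -11 and product 30 are -5 and -6, so s^2 + 11s + 30 = (s + 5)(s + 6).
Hence p(s) = (s - 4) (s + 5) (s + 6), with roots -6, -5, 4.
At least one eigenvalue has non-negative real part, so the system is not asymptotically stable.

-6, -5, 4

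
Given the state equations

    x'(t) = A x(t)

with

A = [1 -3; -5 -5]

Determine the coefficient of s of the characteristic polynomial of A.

4

For a 2×2 matrix, det(sI - A) = s^2 - (tr A)s + det A.
tr A = -4, det A = -20.
So p(s) = s^2 + 4s - 20.
The coefficient of s is 4.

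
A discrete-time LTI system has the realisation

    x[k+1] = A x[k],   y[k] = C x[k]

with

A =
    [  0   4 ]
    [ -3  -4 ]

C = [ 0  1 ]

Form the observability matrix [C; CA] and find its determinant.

3

CA = [[-3, -4]]
Observability matrix O = [C; CA] = [[0, 1], [-3, -4]]
det(O) = 0·(-4) - 1·(-3) = 0 - (-3) = 3
Since det(O) ≠ 0, rank(O) = 2 and the system is completely observable.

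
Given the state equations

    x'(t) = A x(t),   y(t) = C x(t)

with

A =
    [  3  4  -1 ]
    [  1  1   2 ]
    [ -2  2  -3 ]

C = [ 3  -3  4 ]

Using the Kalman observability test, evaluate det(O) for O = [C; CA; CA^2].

2375

CA = [[-2, 17, -21]]
CA^2 = [[53, -33, 99]]
Observability matrix O = [C; CA; CA^2] = [[3, -3, 4], [-2, 17, -21], [53, -33, 99]]
Expanding along the first row, det(O) = 3·(17·99 - (-21)·(-33)) - (-3)·((-2)·99 - (-21)·53) + 4·((-2)·(-33) - 17·53) = 3·990 - (-3)·915 + 4·(-835) = 2375
Since det(O) ≠ 0, rank(O) = 3 and the system is completely observable.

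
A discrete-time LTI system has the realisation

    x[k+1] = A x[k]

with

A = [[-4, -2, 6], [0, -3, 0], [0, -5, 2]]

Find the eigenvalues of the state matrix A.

det(zI - A) = z^3 - (tr A)z^2 + (M11 + M22 + M33)z - det A, where Mii is the 2×2 principal minor of A obtained by deleting row i and column i.
tr A = (-4) + (-3) + 2 = -5; M11 = (-3)·2 - 0·(-5) = -6 - 0 = -6; M22 = (-4)·2 - 6·0 = -8 - 0 = -8; M33 = (-4)·(-3) - (-2)·0 = 12 - 0 = 12; sum of minors = -2.
det A = (-4)·((-3)·2 - 0·(-5)) - (-2)·(0·2 - 0·0) + 6·(0·(-5) - (-3)·0) = (-4)·(-6) - (-2)·0 + 6·0 = 24.
So p(z) = det(zI - A) = z^3 + 5z^2 - 2z - 24.
Rational-root test: any integer root divides -24. Testing small divisors, z = 2 works: p(2) = 8 + 20 + (-4) + (-24) = 0, so (z - 2) is a factor.
Dividing, p(z) = (z - 2)(z^2 + 7z + 12).
Factor z^2 + 7z + 12: two numbers with sum -7 and product 12 are -3 and -4, so z^2 + 7z + 12 = (z + 3)(z + 4).
Hence p(z) = (z - 2) (z + 3) (z + 4), with roots -4, -3, 2.

-4, -3, 2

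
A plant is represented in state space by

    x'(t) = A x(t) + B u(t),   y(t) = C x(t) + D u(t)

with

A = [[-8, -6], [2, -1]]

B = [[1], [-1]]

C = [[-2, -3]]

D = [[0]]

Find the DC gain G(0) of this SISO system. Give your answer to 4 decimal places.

0.2000

G(0) = C(-A)^{-1}B + D = -C A^{-1} B + D.
det A = 20, so A^{-1} = (1/20)·adj(A) = [[-1/20, 3/10], [-1/10, -2/5]]
A^{-1} B = [-7/20, 3/10]^T
C A^{-1} B = -1/5
G(0) = D - C A^{-1} B = 0 - (-1/5) = 1/5 ≈ 0.2000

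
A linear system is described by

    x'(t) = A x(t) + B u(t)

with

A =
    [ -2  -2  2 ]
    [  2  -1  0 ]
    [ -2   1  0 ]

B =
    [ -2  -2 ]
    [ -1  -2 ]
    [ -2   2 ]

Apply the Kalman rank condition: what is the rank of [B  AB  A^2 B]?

3

AB = [[2, 12], [-3, -2], [3, 2]]
A^2B = [[8, -16], [7, 26], [-7, -26]]
Controllability matrix C = [B  AB  A^2B] = [[-2, -2, 2, 12, 8, -16], [-1, -2, -3, -2, 7, 26], [-2, 2, 3, 2, -7, -26]]
Take the 3×3 submatrix of C formed by columns 1, 2, 3: [[-2, -2, 2], [-1, -2, -3], [-2, 2, 3]]. Its determinant is (-2)·((-2)·3 - (-3)·2) - (-2)·((-1)·3 - (-3)·(-2)) + 2·((-1)·2 - (-2)·(-2)) = (-2)·0 - (-2)·(-9) + 2·(-6) = -30 ≠ 0.
So rank(C) ≥ 3; since C has 3 rows, rank(C) = 3.
rank(C) = 3 = n, so the pair (A, B) is completely controllable.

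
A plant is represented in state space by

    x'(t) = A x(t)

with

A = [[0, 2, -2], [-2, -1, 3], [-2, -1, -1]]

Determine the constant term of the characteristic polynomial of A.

Expand det(sI - A) for the 3×3 matrix.
p(s) = s^3 + 2s^2 + 4s + 16.
(Check: constant term = det(-A) = (-1)^3 det A = 16; coefficient of s^2 = -tr A = 2.)
The constant term is 16.

16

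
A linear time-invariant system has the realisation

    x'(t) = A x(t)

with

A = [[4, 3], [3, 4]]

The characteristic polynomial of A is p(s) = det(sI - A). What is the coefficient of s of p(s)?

-8

For a 2×2 matrix, det(sI - A) = s^2 - (tr A)s + det A.
tr A = 8, det A = 7.
So p(s) = s^2 - 8s + 7.
The coefficient of s is -8.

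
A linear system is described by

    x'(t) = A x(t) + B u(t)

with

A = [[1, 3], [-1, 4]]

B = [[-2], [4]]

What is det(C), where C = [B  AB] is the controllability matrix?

AB = [[10], [18]]
Controllability matrix C = [B  AB] = [[-2, 10], [4, 18]]
det(C) = (-2)·18 - 10·4 = -36 - 40 = -76
Since det(C) ≠ 0, rank(C) = 2 and the system is completely controllable.

-76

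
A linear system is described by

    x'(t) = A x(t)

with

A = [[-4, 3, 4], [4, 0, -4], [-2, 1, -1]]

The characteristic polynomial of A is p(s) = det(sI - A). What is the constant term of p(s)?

-36

Expand det(sI - A) for the 3×3 matrix.
p(s) = s^3 + 5s^2 + 4s - 36.
(Check: constant term = det(-A) = (-1)^3 det A = -36; coefficient of s^2 = -tr A = 5.)
The constant term is -36.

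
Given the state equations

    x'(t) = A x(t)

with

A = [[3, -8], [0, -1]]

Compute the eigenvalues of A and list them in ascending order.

det(sI - A) = s^2 - (tr A)s + det A, with tr A = 3 + (-1) = 2 and det A = 3·(-1) - (-8)·0 = -3 - 0 = -3.
So p(s) = det(sI - A) = s^2 - 2s - 3.
Factor s^2 - 2s - 3: two numbers with sum 2 and product -3 are 3 and -1, so s^2 - 2s - 3 = (s - 3)(s + 1).
Hence p(s) = (s - 3) (s + 1), with roots -1, 3.
At least one eigenvalue has non-negative real part, so the system is not asymptotically stable.

-1, 3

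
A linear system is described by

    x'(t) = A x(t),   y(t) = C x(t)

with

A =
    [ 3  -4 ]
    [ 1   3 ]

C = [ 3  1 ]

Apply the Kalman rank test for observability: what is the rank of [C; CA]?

CA = [[10, -9]]
Observability matrix O = [C; CA] = [[3, 1], [10, -9]]
det(O) = 3·(-9) - 1·10 = -27 - 10 = -37 ≠ 0, so rank(O) = 2.
rank(O) = 2 = n, so the pair (A, C) is completely observable.

2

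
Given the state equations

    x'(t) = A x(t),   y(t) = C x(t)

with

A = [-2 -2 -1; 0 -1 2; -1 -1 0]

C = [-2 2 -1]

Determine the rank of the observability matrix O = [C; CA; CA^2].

CA = [[5, 3, 6]]
CA^2 = [[-16, -19, 1]]
Observability matrix O = [C; CA; CA^2] = [[-2, 2, -1], [5, 3, 6], [-16, -19, 1]]
det(O) = (-2)·(3·1 - 6·(-19)) - 2·(5·1 - 6·(-16)) + (-1)·(5·(-19) - 3·(-16)) = (-2)·117 - 2·101 + (-1)·(-47) = -389 ≠ 0, so rank(O) = 3.
rank(O) = 3 = n, so the pair (A, C) is completely observable.

3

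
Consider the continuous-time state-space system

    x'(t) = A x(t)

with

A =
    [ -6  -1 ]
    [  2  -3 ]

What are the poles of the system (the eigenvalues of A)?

det(sI - A) = s^2 - (tr A)s + det A, with tr A = (-6) + (-3) = -9 and det A = (-6)·(-3) - (-1)·2 = 18 - (-2) = 20.
So p(s) = det(sI - A) = s^2 + 9s + 20.
Factor s^2 + 9s + 20: two numbers with sum -9 and product 20 are -4 and -5, so s^2 + 9s + 20 = (s + 4)(s + 5).
Hence p(s) = (s + 4) (s + 5), with roots -5, -4.
All eigenvalues have negative real part, so the system is asymptotically stable.

-5, -4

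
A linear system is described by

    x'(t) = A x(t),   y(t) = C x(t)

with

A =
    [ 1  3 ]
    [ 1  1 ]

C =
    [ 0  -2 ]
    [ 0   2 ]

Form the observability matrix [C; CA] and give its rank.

CA = [[-2, -2], [2, 2]]
Observability matrix O = [C; CA] = [[0, -2], [0, 2], [-2, -2], [2, 2]]
Take the 2×2 submatrix of O formed by rows 1, 3: [[0, -2], [-2, -2]]. Its determinant is 0·(-2) - (-2)·(-2) = 0 - 4 = -4 ≠ 0.
So rank(O) ≥ 2; since O has 2 columns, rank(O) = 2.
rank(O) = 2 = n, so the pair (A, C) is completely observable.

2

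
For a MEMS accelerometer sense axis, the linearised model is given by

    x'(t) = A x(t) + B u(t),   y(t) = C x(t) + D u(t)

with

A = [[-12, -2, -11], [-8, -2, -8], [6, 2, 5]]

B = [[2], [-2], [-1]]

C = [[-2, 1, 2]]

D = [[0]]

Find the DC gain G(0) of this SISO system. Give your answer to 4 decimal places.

-15.3333

G(0) = C(-A)^{-1}B + D = -C A^{-1} B + D.
det A = -12, so A^{-1} = (1/-12)·adj(A) = [[-1/2, 1, 1/2], [2/3, -1/2, 2/3], [1/3, -1, -2/3]]
A^{-1} B = [-7/2, 5/3, 10/3]^T
C A^{-1} B = 46/3
G(0) = D - C A^{-1} B = 0 - (46/3) = -46/3 ≈ -15.3333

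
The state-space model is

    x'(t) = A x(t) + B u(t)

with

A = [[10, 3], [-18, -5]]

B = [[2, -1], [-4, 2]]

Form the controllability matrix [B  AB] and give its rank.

1

AB = [[8, -4], [-16, 8]]
Controllability matrix C = [B  AB] = [[2, -1, 8, -4], [-4, 2, -16, 8]]
Every column of C is a scalar multiple of column 1 = [2, -4] (multipliers 1, -1/2, 4, -2), so the columns span a one-dimensional space.
C ≠ 0, hence rank(C) = 1.
rank(C) = 1 < n = 2, so the pair (A, B) is not completely controllable.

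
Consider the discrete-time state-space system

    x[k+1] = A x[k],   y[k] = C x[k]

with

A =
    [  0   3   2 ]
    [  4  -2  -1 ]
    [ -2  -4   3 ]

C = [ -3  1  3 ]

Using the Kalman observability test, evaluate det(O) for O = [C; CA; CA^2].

-5041

CA = [[-2, -23, 2]]
CA^2 = [[-96, 32, 25]]
Observability matrix O = [C; CA; CA^2] = [[-3, 1, 3], [-2, -23, 2], [-96, 32, 25]]
Expanding along the first row, det(O) = (-3)·((-23)·25 - 2·32) - 1·((-2)·25 - 2·(-96)) + 3·((-2)·32 - (-23)·(-96)) = (-3)·(-639) - 1·142 + 3·(-2272) = -5041
Since det(O) ≠ 0, rank(O) = 3 and the system is completely observable.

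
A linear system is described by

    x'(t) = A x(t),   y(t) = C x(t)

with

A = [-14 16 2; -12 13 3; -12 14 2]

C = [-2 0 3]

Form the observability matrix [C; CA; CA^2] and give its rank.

2

CA = [[-8, 10, 2]]
CA^2 = [[-32, 30, 18]]
Observability matrix O = [C; CA; CA^2] = [[-2, 0, 3], [-8, 10, 2], [-32, 30, 18]]
The columns c1, c2, c3 of O are linearly dependent: 3·c1 + 2·c2 + 2·c3 = 0 (check each entry), so rank(O) ≤ 2.
The 2×2 minor from rows 1, 2, columns 1, 2 is (-2)·10 - 0·(-8) = -20 - 0 = -20 ≠ 0, so rank(O) = 2.
rank(O) = 2 < n = 3, so the pair (A, C) is not completely observable.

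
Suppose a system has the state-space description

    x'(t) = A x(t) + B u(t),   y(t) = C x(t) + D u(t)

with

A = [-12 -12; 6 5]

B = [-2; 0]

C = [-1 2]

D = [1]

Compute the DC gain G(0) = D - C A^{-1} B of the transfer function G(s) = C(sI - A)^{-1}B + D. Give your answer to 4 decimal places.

-1.8333

G(0) = C(-A)^{-1}B + D = -C A^{-1} B + D.
det A = 12, so A^{-1} = (1/12)·adj(A) = [[5/12, 1], [-1/2, -1]]
A^{-1} B = [-5/6, 1]^T
C A^{-1} B = 17/6
G(0) = D - C A^{-1} B = 1 - (17/6) = -11/6 ≈ -1.8333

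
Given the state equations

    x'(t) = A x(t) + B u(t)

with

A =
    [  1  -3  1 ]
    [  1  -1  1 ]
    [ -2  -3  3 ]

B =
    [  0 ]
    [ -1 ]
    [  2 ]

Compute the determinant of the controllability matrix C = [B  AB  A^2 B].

75

AB = [[5], [3], [9]]
A^2B = [[5], [11], [8]]
Controllability matrix C = [B  AB  A^2B] = [[0, 5, 5], [-1, 3, 11], [2, 9, 8]]
Expanding along the first row, det(C) = 0·(3·8 - 11·9) - 5·((-1)·8 - 11·2) + 5·((-1)·9 - 3·2) = 0·(-75) - 5·(-30) + 5·(-15) = 75
Since det(C) ≠ 0, rank(C) = 3 and the system is completely controllable.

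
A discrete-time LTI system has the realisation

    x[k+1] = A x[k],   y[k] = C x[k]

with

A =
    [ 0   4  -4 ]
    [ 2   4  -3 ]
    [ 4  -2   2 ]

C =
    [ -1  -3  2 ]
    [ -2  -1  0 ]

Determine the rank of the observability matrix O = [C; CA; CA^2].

3

CA = [[2, -20, 17], [-2, -12, 11]]
CA^2 = [[28, -106, 86], [20, -78, 66]]
Observability matrix O = [C; CA; CA^2] = [[-1, -3, 2], [-2, -1, 0], [2, -20, 17], [-2, -12, 11], [28, -106, 86], [20, -78, 66]]
Take the 3×3 submatrix of O formed by rows 1, 2, 3: [[-1, -3, 2], [-2, -1, 0], [2, -20, 17]]. Its determinant is (-1)·((-1)·17 - 0·(-20)) - (-3)·((-2)·17 - 0·2) + 2·((-2)·(-20) - (-1)·2) = (-1)·(-17) - (-3)·(-34) + 2·42 = -1 ≠ 0.
So rank(O) ≥ 3; since O has 3 columns, rank(O) = 3.
rank(O) = 3 = n, so the pair (A, C) is completely observable.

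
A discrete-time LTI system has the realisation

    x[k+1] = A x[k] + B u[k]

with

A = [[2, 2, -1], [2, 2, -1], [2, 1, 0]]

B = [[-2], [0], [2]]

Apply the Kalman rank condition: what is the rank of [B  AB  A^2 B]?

3

AB = [[-6], [-6], [-4]]
A^2B = [[-20], [-20], [-18]]
Controllability matrix C = [B  AB  A^2B] = [[-2, -6, -20], [0, -6, -20], [2, -4, -18]]
det(C) = (-2)·((-6)·(-18) - (-20)·(-4)) - (-6)·(0·(-18) - (-20)·2) + (-20)·(0·(-4) - (-6)·2) = (-2)·28 - (-6)·40 + (-20)·12 = -56 ≠ 0, so rank(C) = 3.
rank(C) = 3 = n, so the pair (A, B) is completely controllable.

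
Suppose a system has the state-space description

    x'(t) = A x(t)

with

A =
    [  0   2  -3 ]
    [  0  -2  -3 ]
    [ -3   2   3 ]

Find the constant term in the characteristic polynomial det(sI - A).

Expand det(sI - A) for the 3×3 matrix.
p(s) = s^3 - s^2 - 9s - 36.
(Check: constant term = det(-A) = (-1)^3 det A = -36; coefficient of s^2 = -tr A = -1.)
The constant term is -36.

-36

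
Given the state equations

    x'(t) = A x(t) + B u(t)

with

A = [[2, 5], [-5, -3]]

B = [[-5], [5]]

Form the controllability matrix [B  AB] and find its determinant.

AB = [[15], [10]]
Controllability matrix C = [B  AB] = [[-5, 15], [5, 10]]
det(C) = (-5)·10 - 15·5 = -50 - 75 = -125
Since det(C) ≠ 0, rank(C) = 2 and the system is completely controllable.

-125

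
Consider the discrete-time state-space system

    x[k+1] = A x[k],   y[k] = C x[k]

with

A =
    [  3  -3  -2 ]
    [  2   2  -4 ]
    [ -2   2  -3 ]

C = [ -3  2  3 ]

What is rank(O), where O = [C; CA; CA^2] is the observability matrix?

CA = [[-11, 19, -11]]
CA^2 = [[27, 49, -21]]
Observability matrix O = [C; CA; CA^2] = [[-3, 2, 3], [-11, 19, -11], [27, 49, -21]]
det(O) = (-3)·(19·(-21) - (-11)·49) - 2·((-11)·(-21) - (-11)·27) + 3·((-11)·49 - 19·27) = (-3)·140 - 2·528 + 3·(-1052) = -4632 ≠ 0, so rank(O) = 3.
rank(O) = 3 = n, so the pair (A, C) is completely observable.

3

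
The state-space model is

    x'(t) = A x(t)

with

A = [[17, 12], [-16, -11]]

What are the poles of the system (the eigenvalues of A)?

det(sI - A) = s^2 - (tr A)s + det A, with tr A = 17 + (-11) = 6 and det A = 17·(-11) - 12·(-16) = -187 - (-192) = 5.
So p(s) = det(sI - A) = s^2 - 6s + 5.
Factor s^2 - 6s + 5: two numbers with sum 6 and product 5 are 5 and 1, so s^2 - 6s + 5 = (s - 5)(s - 1).
Hence p(s) = (s - 5) (s - 1), with roots 1, 5.
At least one eigenvalue has non-negative real part, so the system is not asymptotically stable.

1, 5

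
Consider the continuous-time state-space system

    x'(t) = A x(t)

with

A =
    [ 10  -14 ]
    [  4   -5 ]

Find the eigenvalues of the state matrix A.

2, 3

det(sI - A) = s^2 - (tr A)s + det A, with tr A = 10 + (-5) = 5 and det A = 10·(-5) - (-14)·4 = -50 - (-56) = 6.
So p(s) = det(sI - A) = s^2 - 5s + 6.
Factor s^2 - 5s + 6: two numbers with sum 5 and product 6 are 3 and 2, so s^2 - 5s + 6 = (s - 3)(s - 2).
Hence p(s) = (s - 3) (s - 2), with roots 2, 3.
At least one eigenvalue has non-negative real part, so the system is not asymptotically stable.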